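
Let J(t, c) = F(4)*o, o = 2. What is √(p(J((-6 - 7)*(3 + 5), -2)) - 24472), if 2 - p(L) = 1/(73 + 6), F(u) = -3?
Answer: I*√152717349/79 ≈ 156.43*I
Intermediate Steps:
J(t, c) = -6 (J(t, c) = -3*2 = -6)
p(L) = 157/79 (p(L) = 2 - 1/(73 + 6) = 2 - 1/79 = 157/79)
√(p(J((-6 - 7)*(3 + 5), -2)) - 24472) = √(157/79 - 24472) = √(-1933131/79) = I*√152717349/79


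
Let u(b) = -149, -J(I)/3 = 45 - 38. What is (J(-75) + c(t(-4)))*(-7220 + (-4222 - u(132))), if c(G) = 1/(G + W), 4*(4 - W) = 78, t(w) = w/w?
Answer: 6900023/29 ≈ 2.3793e+5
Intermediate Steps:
J(I) = -21 (J(I) = -3*(45 - 38) = -3*7 = -21)
t(w) = 1
W = -31/2 (W = 4 - ¼*78 = 4 - 39/2 = -31/2 ≈ -15.500)
c(G) = 1/(-31/2 + G) (c(G) = 1/(G - 31/2) = 1/(-31/2 + G))
(J(-75) + c(t(-4)))*(-7220 + (-4222 - u(132))) = (-21 + 2/(-31 + 2*1))*(-7220 + (-4222 - 1*(-149))) = (-21 + 2/(-31 + 2))*(-7220 + (-4222 + 149)) = (-21 + 2/(-29))*(-7220 - 4073) = (-21 + 2*(-1/29))*(-11293) = (-21 - 2/29)*(-11293) = -611/29*(-11293) = 6900023/29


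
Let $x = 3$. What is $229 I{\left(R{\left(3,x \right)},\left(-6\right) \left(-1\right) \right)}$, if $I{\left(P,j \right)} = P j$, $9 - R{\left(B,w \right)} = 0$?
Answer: $12366$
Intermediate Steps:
$R{\left(B,w \right)} = 9$ ($R{\left(B,w \right)} = 9 - 0 = 9 + 0 = 9$)
$229 I{\left(R{\left(3,x \right)},\left(-6\right) \left(-1\right) \right)} = 229 \cdot 9 \left(\left(-6\right) \left(-1\right)\right) = 229 \cdot 9 \cdot 6 = 229 \cdot 54 = 12366$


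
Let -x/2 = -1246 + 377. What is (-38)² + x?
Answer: 3182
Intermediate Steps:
x = 1738 (x = -2*(-1246 + 377) = -2*(-869) = 1738)
(-38)² + x = (-38)² + 1738 = 1444 + 1738 = 3182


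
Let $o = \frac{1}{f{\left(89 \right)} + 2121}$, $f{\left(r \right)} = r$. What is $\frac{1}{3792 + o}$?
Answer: $\frac{2210}{8380321} \approx 0.00026371$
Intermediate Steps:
$o = \frac{1}{2210}$ ($o = \frac{1}{89 + 2121} = \frac{1}{2210} \approx 0.00045249$)
$\frac{1}{3792 + o} = \frac{1}{3792 + \frac{1}{2210}} = \frac{1}{\frac{8380321}{2210}} = \frac{2210}{8380321}$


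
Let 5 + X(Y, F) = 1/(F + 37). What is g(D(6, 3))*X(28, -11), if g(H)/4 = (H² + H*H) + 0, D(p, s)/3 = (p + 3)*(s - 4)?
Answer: -376164/13 ≈ -28936.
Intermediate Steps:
D(p, s) = 3*(-4 + s)*(3 + p) (D(p, s) = 3*((p + 3)*(s - 4)) = 3*((3 + p)*(-4 + s)) = 3*((-4 + s)*(3 + p)) = 3*(-4 + s)*(3 + p))
X(Y, F) = -5 + 1/(37 + F) (X(Y, F) = -5 + 1/(F + 37) = -5 + 1/(37 + F))
g(H) = 8*H² (g(H) = 4*((H² + H*H) + 0) = 4*((H² + H²) + 0) = 4*(2*H² + 0) = 4*(2*H²) = 8*H²)
g(D(6, 3))*X(28, -11) = (8*(-36 - 12*6 + 9*3 + 3*6*3)²)*((-184 - 5*(-11))/(37 - 11)) = (8*(-36 - 72 + 27 + 54)²)*((-184 + 55)/26) = (8*(-27)²)*((1/26)*(-129)) = (8*729)*(-129/26) = 5832*(-129/26) = -376164/13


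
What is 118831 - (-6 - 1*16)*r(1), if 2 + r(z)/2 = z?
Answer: 118787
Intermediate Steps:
r(z) = -4 + 2*z
118831 - (-6 - 1*16)*r(1) = 118831 - (-6 - 1*16)*(-4 + 2*1) = 118831 - (-6 - 16)*(-4 + 2) = 118831 - (-22)*(-2) = 118831 - 1*44 = 118831 - 44 = 118787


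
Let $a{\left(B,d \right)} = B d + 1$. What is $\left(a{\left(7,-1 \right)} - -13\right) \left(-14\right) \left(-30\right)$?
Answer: $2940$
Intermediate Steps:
$a{\left(B,d \right)} = 1 + B d$
$\left(a{\left(7,-1 \right)} - -13\right) \left(-14\right) \left(-30\right) = \left(\left(1 + 7 \left(-1\right)\right) - -13\right) \left(-14\right) \left(-30\right) = \left(\left(1 - 7\right) + 13\right) \left(-14\right) \left(-30\right) = \left(-6 + 13\right) \left(-14\right) \left(-30\right) = 7 \left(-14\right) \left(-30\right) = \left(-98\right) \left(-30\right) = 2940$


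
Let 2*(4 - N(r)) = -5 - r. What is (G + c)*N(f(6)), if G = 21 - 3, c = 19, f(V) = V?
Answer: 703/2 ≈ 351.50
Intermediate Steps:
N(r) = 13/2 + r/2 (N(r) = 4 - (-5 - r)/2 = 4 + (5/2 + r/2) = 13/2 + r/2)
G = 18
(G + c)*N(f(6)) = (18 + 19)*(13/2 + (½)*6) = 37*(13/2 + 3) = 37*(19/2) = 703/2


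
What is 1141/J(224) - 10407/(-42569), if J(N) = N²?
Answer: 81536123/305134592 ≈ 0.26721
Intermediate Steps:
1141/J(224) - 10407/(-42569) = 1141/(224²) - 10407/(-42569) = 1141/50176 - 10407*(-1/42569) = 1141*(1/50176) + 10407/42569 = 163/7168 + 10407/42569 = 81536123/305134592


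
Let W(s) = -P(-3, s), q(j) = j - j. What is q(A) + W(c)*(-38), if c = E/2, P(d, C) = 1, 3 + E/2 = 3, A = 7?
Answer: 38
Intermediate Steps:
E = 0 (E = -6 + 2*3 = -6 + 6 = 0)
q(j) = 0
c = 0 (c = 0/2 = 0*(½) = 0)
W(s) = -1 (W(s) = -1*1 = -1)
q(A) + W(c)*(-38) = 0 - 1*(-38) = 0 + 38 = 38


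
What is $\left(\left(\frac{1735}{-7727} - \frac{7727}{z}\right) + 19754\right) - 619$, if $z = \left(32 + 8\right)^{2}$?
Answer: $\frac{236507349471}{12363200} \approx 19130.0$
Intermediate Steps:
$z = 1600$ ($z = 40^{2} = 1600$)
$\left(\left(\frac{1735}{-7727} - \frac{7727}{z}\right) + 19754\right) - 619 = \left(\left(\frac{1735}{-7727} - \frac{7727}{1600}\right) + 19754\right) - 619 = \left(\left(1735 \left(- \frac{1}{7727}\right) - \frac{7727}{1600}\right) + 19754\right) - 619 = \left(\left(- \frac{1735}{7727} - \frac{7727}{1600}\right) + 19754\right) - 619 = \left(- \frac{62482529}{12363200} + 19754\right) - 619 = \frac{244160170271}{12363200} - 619 = \frac{236507349471}{12363200}$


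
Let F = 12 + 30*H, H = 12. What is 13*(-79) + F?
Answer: -655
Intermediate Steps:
F = 372 (F = 12 + 30*12 = 12 + 360 = 372)
13*(-79) + F = 13*(-79) + 372 = -1027 + 372 = -655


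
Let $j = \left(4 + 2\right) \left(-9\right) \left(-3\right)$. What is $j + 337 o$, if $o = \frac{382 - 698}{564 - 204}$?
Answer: $- \frac{12043}{90} \approx -133.81$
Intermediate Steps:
$o = - \frac{79}{90}$ ($o = - \frac{316}{360} = \left(-316\right) \frac{1}{360} = - \frac{79}{90} \approx -0.87778$)
$j = 162$ ($j = 6 \left(-9\right) \left(-3\right) = \left(-54\right) \left(-3\right) = 162$)
$j + 337 o = 162 + 337 \left(- \frac{79}{90}\right) = 162 - \frac{26623}{90} = - \frac{12043}{90}$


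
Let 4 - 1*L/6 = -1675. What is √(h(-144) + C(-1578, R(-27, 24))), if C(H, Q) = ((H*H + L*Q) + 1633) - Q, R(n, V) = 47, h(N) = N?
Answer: 2*√741251 ≈ 1721.9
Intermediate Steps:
L = 10074 (L = 24 - 6*(-1675) = 24 + 10050 = 10074)
C(H, Q) = 1633 + H² + 10073*Q (C(H, Q) = ((H*H + 10074*Q) + 1633) - Q = ((H² + 10074*Q) + 1633) - Q = (1633 + H² + 10074*Q) - Q = 1633 + H² + 10073*Q)
√(h(-144) + C(-1578, R(-27, 24))) = √(-144 + (1633 + (-1578)² + 10073*47)) = √(-144 + (1633 + 2490084 + 473431)) = √(-144 + 2965148) = √2965004 = 2*√741251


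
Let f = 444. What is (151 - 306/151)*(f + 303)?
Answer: 16803765/151 ≈ 1.1128e+5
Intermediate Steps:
(151 - 306/151)*(f + 303) = (151 - 306/151)*(444 + 303) = (151 - 306*1/151)*747 = (151 - 306/151)*747 = (22495/151)*747 = 16803765/151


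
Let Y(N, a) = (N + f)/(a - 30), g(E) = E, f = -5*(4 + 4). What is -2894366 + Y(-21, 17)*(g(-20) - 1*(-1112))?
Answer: -2889242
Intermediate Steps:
f = -40 (f = -5*8 = -40)
Y(N, a) = (-40 + N)/(-30 + a) (Y(N, a) = (N - 40)/(a - 30) = (-40 + N)/(-30 + a))
-2894366 + Y(-21, 17)*(g(-20) - 1*(-1112)) = -2894366 + ((-40 - 21)/(-30 + 17))*(-20 - 1*(-1112)) = -2894366 + (-61/(-13))*(-20 + 1112) = -2894366 - 1/13*(-61)*1092 = -2894366 + (61/13)*1092 = -2894366 + 5124 = -2889242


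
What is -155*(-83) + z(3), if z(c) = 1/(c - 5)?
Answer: 25729/2 ≈ 12865.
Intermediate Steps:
z(c) = 1/(-5 + c)
-155*(-83) + z(3) = -155*(-83) + 1/(-5 + 3) = 12865 + 1/(-2) = 12865 - ½ = 25729/2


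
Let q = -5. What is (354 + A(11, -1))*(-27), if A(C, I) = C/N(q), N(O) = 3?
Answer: -9657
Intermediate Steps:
A(C, I) = C/3
(354 + A(11, -1))*(-27) = (354 + (1/3)*11)*(-27) = (354 + 11/3)*(-27) = (1073/3)*(-27) = -9657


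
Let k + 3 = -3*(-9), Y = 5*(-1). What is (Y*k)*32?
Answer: -3840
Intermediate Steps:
Y = -5
k = 24 (k = -3 - 3*(-9) = -3 + 27 = 24)
(Y*k)*32 = -5*24*32 = -120*32 = -3840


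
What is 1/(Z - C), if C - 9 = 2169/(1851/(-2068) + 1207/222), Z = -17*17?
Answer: -1042577/808577558 ≈ -0.0012894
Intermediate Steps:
Z = -289
C = 507272805/1042577 (C = 9 + 2169/(1851/(-2068) + 1207/222) = 9 + 2169/(1851*(-1/2068) + 1207*(1/222)) = 9 + 2169/(-1851/2068 + 1207/222) = 9 + 2169/(1042577/229548) = 9 + 2169*(229548/1042577) = 9 + 497889612/1042577 = 507272805/1042577 ≈ 486.56)
1/(Z - C) = 1/(-289 - 1*507272805/1042577) = 1/(-289 - 507272805/1042577) = 1/(-808577558/1042577) = -1042577/808577558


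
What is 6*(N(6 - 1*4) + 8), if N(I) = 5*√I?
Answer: 48 + 30*√2 ≈ 90.426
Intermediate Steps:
6*(N(6 - 1*4) + 8) = 6*(5*√(6 - 1*4) + 8) = 6*(5*√(6 - 4) + 8) = 6*(5*√2 + 8) = 6*(8 + 5*√2) = 48 + 30*√2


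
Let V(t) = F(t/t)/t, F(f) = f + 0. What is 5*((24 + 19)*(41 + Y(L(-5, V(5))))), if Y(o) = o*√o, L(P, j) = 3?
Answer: 8815 + 645*√3 ≈ 9932.2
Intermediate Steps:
F(f) = f
V(t) = 1/t (V(t) = (t/t)/t = 1/t)
Y(o) = o^(3/2)
5*((24 + 19)*(41 + Y(L(-5, V(5))))) = 5*((24 + 19)*(41 + 3^(3/2))) = 5*(43*(41 + 3*√3)) = 5*(1763 + 129*√3) = 8815 + 645*√3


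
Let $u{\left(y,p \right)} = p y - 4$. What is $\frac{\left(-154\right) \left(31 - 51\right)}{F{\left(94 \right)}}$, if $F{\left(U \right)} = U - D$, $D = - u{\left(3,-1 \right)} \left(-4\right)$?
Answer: $\frac{1540}{61} \approx 25.246$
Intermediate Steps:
$u{\left(y,p \right)} = -4 + p y$
$D = -28$ ($D = - (-4 - 3) \left(-4\right) = \left(-1\right) \left(-7\right) \left(-4\right) = 7 \left(-4\right) = -28$)
$F{\left(U \right)} = 28 + U$ ($F{\left(U \right)} = U - -28 = U + 28 = 28 + U$)
$\frac{\left(-154\right) \left(31 - 51\right)}{F{\left(94 \right)}} = \frac{\left(-154\right) \left(31 - 51\right)}{28 + 94} = \frac{\left(-154\right) \left(-20\right)}{122} = 3080 \cdot \frac{1}{122} = \frac{1540}{61}$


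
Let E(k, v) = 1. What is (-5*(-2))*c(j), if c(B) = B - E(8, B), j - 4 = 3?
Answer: 60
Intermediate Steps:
j = 7 (j = 4 + 3 = 7)
c(B) = -1 + B (c(B) = B - 1*1 = B - 1 = -1 + B)
(-5*(-2))*c(j) = (-5*(-2))*(-1 + 7) = 10*6 = 60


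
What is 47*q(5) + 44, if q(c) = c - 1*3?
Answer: 138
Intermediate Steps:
q(c) = -3 + c (q(c) = c - 3 = -3 + c)
47*q(5) + 44 = 47*(-3 + 5) + 44 = 47*2 + 44 = 94 + 44 = 138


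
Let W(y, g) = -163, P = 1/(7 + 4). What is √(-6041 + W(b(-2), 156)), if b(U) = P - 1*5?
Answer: 2*I*√1551 ≈ 78.766*I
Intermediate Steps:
P = 1/11 ≈ 0.090909
b(U) = -54/11 (b(U) = 1/11 - 1*5 = 1/11 - 5 = -54/11)
√(-6041 + W(b(-2), 156)) = √(-6041 - 163) = √(-6204) = 2*I*√1551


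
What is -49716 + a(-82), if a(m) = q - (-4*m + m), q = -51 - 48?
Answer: -50061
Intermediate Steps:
q = -99
a(m) = -99 + 3*m (a(m) = -99 - (-4*m + m) = -99 - (-3)*m = -99 + 3*m)
-49716 + a(-82) = -49716 + (-99 + 3*(-82)) = -49716 + (-99 - 246) = -49716 - 345 = -50061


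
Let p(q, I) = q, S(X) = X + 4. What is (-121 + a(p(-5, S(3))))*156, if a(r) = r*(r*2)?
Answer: -11076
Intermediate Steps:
S(X) = 4 + X
a(r) = 2*r**2 (a(r) = r*(2*r) = 2*r**2)
(-121 + a(p(-5, S(3))))*156 = (-121 + 2*(-5)**2)*156 = (-121 + 2*25)*156 = (-121 + 50)*156 = -71*156 = -11076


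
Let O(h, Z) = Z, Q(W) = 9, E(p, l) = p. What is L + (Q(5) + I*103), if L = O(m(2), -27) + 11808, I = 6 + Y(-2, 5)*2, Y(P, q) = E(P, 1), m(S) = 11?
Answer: 11996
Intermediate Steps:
Y(P, q) = P
I = 2 (I = 6 - 2*2 = 6 - 4 = 2)
L = 11781 (L = -27 + 11808 = 11781)
L + (Q(5) + I*103) = 11781 + (9 + 2*103) = 11781 + (9 + 206) = 11781 + 215 = 11996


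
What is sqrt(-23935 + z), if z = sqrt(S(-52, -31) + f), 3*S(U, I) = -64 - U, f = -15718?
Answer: sqrt(-23935 + I*sqrt(15722)) ≈ 0.4052 + 154.71*I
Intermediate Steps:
S(U, I) = -64/3 - U/3 (S(U, I) = (-64 - U)/3 = -64/3 - U/3)
z = I*sqrt(15722) (z = sqrt((-64/3 - 1/3*(-52)) - 15718) = sqrt((-64/3 + 52/3) - 15718) = sqrt(-4 - 15718) = sqrt(-15722) = I*sqrt(15722) ≈ 125.39*I)
sqrt(-23935 + z) = sqrt(-23935 + I*sqrt(15722))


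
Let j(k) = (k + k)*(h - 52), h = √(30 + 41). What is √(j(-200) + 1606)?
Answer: √(22406 - 400*√71) ≈ 137.97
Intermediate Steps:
h = √71 ≈ 8.4261
j(k) = 2*k*(-52 + √71) (j(k) = (k + k)*(√71 - 52) = (2*k)*(-52 + √71) = 2*k*(-52 + √71))
√(j(-200) + 1606) = √(2*(-200)*(-52 + √71) + 1606) = √((20800 - 400*√71) + 1606) = √(22406 - 400*√71)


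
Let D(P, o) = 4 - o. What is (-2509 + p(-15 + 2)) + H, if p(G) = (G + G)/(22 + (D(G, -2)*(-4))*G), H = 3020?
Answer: 85324/167 ≈ 510.92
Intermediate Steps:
p(G) = 2*G/(22 - 24*G) (p(G) = (G + G)/(22 + ((4 - 1*(-2))*(-4))*G) = (2*G)/(22 + ((4 + 2)*(-4))*G) = (2*G)/(22 + (6*(-4))*G) = (2*G)/(22 - 24*G) = 2*G/(22 - 24*G))
(-2509 + p(-15 + 2)) + H = (-2509 - (-15 + 2)/(-11 + 12*(-15 + 2))) + 3020 = (-2509 - 1*(-13)/(-11 + 12*(-13))) + 3020 = (-2509 - 1*(-13)/(-11 - 156)) + 3020 = (-2509 - 1*(-13)/(-167)) + 3020 = (-2509 - 1*(-13)*(-1/167)) + 3020 = (-2509 - 13/167) + 3020 = -419016/167 + 3020 = 85324/167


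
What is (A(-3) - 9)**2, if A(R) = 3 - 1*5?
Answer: 121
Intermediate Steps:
A(R) = -2 (A(R) = 3 - 5 = -2)
(A(-3) - 9)**2 = (-2 - 9)**2 = (-11)**2 = 121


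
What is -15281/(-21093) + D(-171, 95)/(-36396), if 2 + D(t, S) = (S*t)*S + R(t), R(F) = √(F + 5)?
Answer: 11036169679/255900276 - I*√166/36396 ≈ 43.127 - 0.000354*I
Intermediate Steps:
R(F) = √(5 + F)
D(t, S) = -2 + √(5 + t) + t*S² (D(t, S) = -2 + ((S*t)*S + √(5 + t)) = -2 + (t*S² + √(5 + t)) = -2 + (√(5 + t) + t*S²) = -2 + √(5 + t) + t*S²)
-15281/(-21093) + D(-171, 95)/(-36396) = -15281/(-21093) + (-2 + √(5 - 171) - 171*95²)/(-36396) = -15281*(-1/21093) + (-2 + √(-166) - 171*9025)*(-1/36396) = 15281/21093 + (-2 + I*√166 - 1543275)*(-1/36396) = 15281/21093 + (-1543277 + I*√166)*(-1/36396) = 15281/21093 + (1543277/36396 - I*√166/36396) = 11036169679/255900276 - I*√166/36396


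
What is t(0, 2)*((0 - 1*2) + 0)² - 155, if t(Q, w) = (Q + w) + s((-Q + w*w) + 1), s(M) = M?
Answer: -127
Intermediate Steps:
t(Q, w) = 1 + w + w² (t(Q, w) = (Q + w) + ((-Q + w*w) + 1) = (Q + w) + ((-Q + w²) + 1) = (Q + w) + ((w² - Q) + 1) = (Q + w) + (1 + w² - Q) = 1 + w + w²)
t(0, 2)*((0 - 1*2) + 0)² - 155 = (1 + 2 + 2²)*((0 - 1*2) + 0)² - 155 = (1 + 2 + 4)*((0 - 2) + 0)² - 155 = 7*(-2 + 0)² - 155 = 7*(-2)² - 155 = 7*4 - 155 = 28 - 155 = -127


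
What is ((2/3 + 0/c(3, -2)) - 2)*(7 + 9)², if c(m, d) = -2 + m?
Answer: -1024/3 ≈ -341.33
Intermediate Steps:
((2/3 + 0/c(3, -2)) - 2)*(7 + 9)² = ((2/3 + 0/(-2 + 3)) - 2)*(7 + 9)² = ((2*(⅓) + 0/1) - 2)*16² = ((⅔ + 0*1) - 2)*256 = ((⅔ + 0) - 2)*256 = (⅔ - 2)*256 = -4/3*256 = -1024/3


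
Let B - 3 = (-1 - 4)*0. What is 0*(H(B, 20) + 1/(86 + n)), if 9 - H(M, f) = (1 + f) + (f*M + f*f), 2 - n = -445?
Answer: 0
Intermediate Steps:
n = 447 (n = 2 - 1*(-445) = 2 + 445 = 447)
B = 3 (B = 3 + (-1 - 4)*0 = 3 - 5*0 = 3 + 0 = 3)
H(M, f) = 8 - f - f² - M*f (H(M, f) = 9 - ((1 + f) + (f*M + f*f)) = 9 - ((1 + f) + (M*f + f²)) = 9 - ((1 + f) + (f² + M*f)) = 9 - (1 + f + f² + M*f) = 9 + (-1 - f - f² - M*f) = 8 - f - f² - M*f)
0*(H(B, 20) + 1/(86 + n)) = 0*((8 - 1*20 - 1*20² - 1*3*20) + 1/(86 + 447)) = 0*((8 - 20 - 1*400 - 60) + 1/533) = 0*((8 - 20 - 400 - 60) + 1/533) = 0*(-472 + 1/533) = 0*(-251575/533) = 0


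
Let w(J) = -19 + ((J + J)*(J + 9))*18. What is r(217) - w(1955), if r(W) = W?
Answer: -138226084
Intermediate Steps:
w(J) = -19 + 36*J*(9 + J) (w(J) = -19 + ((2*J)*(9 + J))*18 = -19 + (2*J*(9 + J))*18 = -19 + 36*J*(9 + J))
r(217) - w(1955) = 217 - (-19 + 36*1955² + 324*1955) = 217 - (-19 + 36*3822025 + 633420) = 217 - (-19 + 137592900 + 633420) = 217 - 1*138226301 = 217 - 138226301 = -138226084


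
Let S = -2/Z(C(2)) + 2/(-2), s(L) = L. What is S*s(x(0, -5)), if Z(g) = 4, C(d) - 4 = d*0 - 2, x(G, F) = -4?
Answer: 6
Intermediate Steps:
C(d) = 2 (C(d) = 4 + (d*0 - 2) = 4 + (0 - 2) = 4 - 2 = 2)
S = -3/2 (S = -2/4 + 2/(-2) = -2*1/4 + 2*(-1/2) = -1/2 - 1 = -3/2 ≈ -1.5000)
S*s(x(0, -5)) = -3/2*(-4) = 6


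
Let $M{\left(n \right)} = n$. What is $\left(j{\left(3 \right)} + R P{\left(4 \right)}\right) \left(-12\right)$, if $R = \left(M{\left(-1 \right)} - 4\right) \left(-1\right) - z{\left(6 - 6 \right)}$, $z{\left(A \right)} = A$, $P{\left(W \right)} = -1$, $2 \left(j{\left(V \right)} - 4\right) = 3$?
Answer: $-6$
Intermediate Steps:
$j{\left(V \right)} = \frac{11}{2}$ ($j{\left(V \right)} = 4 + \frac{1}{2} \cdot 3 = 4 + \frac{3}{2} = \frac{11}{2}$)
$R = 5$ ($R = \left(-1 - 4\right) \left(-1\right) - \left(6 - 6\right) = \left(-5\right) \left(-1\right) - \left(6 - 6\right) = 5 - 0 = 5 + 0 = 5$)
$\left(j{\left(3 \right)} + R P{\left(4 \right)}\right) \left(-12\right) = \left(\frac{11}{2} + 5 \left(-1\right)\right) \left(-12\right) = \left(\frac{11}{2} - 5\right) \left(-12\right) = \frac{1}{2} \left(-12\right) = -6$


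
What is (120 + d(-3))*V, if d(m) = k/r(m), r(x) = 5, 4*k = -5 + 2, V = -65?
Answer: -31161/4 ≈ -7790.3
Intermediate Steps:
k = -3/4 (k = (-5 + 2)/4 = (1/4)*(-3) = -3/4 ≈ -0.75000)
d(m) = -3/20 (d(m) = -3/4/5 = -3/4*1/5 = -3/20)
(120 + d(-3))*V = (120 - 3/20)*(-65) = (2397/20)*(-65) = -31161/4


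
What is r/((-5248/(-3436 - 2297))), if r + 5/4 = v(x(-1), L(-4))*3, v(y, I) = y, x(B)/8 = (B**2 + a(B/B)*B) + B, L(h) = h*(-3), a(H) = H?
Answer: -579033/20992 ≈ -27.583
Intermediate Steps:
L(h) = -3*h
x(B) = 8*B**2 + 16*B (x(B) = 8*((B**2 + (B/B)*B) + B) = 8*((B**2 + 1*B) + B) = 8*((B**2 + B) + B) = 8*((B + B**2) + B) = 8*(B**2 + 2*B) = 8*B**2 + 16*B)
r = -101/4 (r = -5/4 + (8*(-1)*(2 - 1))*3 = -5/4 + (8*(-1)*1)*3 = -5/4 - 8*3 = -5/4 - 24 = -101/4 ≈ -25.250)
r/((-5248/(-3436 - 2297))) = -101/(4*((-5248/(-3436 - 2297)))) = -101/(4*((-5248/(-5733)))) = -101/(4*((-5248*(-1/5733)))) = -101/(4*5248/5733) = -101/4*5733/5248 = -579033/20992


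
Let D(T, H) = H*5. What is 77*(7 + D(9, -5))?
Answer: -1386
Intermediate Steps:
D(T, H) = 5*H
77*(7 + D(9, -5)) = 77*(7 + 5*(-5)) = 77*(7 - 25) = 77*(-18) = -1386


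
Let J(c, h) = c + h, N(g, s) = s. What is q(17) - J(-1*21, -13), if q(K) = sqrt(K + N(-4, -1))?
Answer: 38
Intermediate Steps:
q(K) = sqrt(-1 + K) (q(K) = sqrt(K - 1) = sqrt(-1 + K))
q(17) - J(-1*21, -13) = sqrt(-1 + 17) - (-1*21 - 13) = sqrt(16) - (-21 - 13) = 4 - 1*(-34) = 4 + 34 = 38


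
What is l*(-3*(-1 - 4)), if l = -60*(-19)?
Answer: 17100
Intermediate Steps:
l = 1140
l*(-3*(-1 - 4)) = 1140*(-3*(-1 - 4)) = 1140*(-3*(-5)) = 1140*15 = 17100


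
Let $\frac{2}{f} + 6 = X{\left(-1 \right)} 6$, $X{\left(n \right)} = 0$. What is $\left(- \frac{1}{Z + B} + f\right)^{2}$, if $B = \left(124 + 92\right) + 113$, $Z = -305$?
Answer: $\frac{9}{64} \approx 0.14063$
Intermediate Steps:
$B = 329$ ($B = 216 + 113 = 329$)
$f = - \frac{1}{3}$ ($f = \frac{2}{-6 + 0 \cdot 6} = \frac{2}{-6 + 0} = \frac{2}{-6} = 2 \left(- \frac{1}{6}\right) = - \frac{1}{3} \approx -0.33333$)
$\left(- \frac{1}{Z + B} + f\right)^{2} = \left(- \frac{1}{-305 + 329} - \frac{1}{3}\right)^{2} = \left(- \frac{1}{24} - \frac{1}{3}\right)^{2} = \left(- \frac{3}{8}\right)^{2} = \frac{9}{64}$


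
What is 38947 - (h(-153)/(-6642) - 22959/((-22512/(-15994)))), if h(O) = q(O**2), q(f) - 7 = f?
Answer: 688587472801/12460392 ≈ 55262.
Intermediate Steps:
q(f) = 7 + f
h(O) = 7 + O**2
38947 - (h(-153)/(-6642) - 22959/((-22512/(-15994)))) = 38947 - ((7 + (-153)**2)/(-6642) - 22959/((-22512/(-15994)))) = 38947 - ((7 + 23409)*(-1/6642) - 22959/((-22512*(-1/15994)))) = 38947 - (23416*(-1/6642) - 22959/11256/7997) = 38947 - (-11708/3321 - 22959*7997/11256) = 38947 - (-11708/3321 - 61201041/3752) = 38947 - 1*(-203292585577/12460392) = 38947 + 203292585577/12460392 = 688587472801/12460392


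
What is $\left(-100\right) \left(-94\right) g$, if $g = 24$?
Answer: $225600$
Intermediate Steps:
$\left(-100\right) \left(-94\right) g = \left(-100\right) \left(-94\right) 24 = 9400 \cdot 24 = 225600$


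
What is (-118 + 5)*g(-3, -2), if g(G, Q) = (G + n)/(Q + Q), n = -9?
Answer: -339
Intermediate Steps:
g(G, Q) = (-9 + G)/(2*Q) (g(G, Q) = (G - 9)/(Q + Q) = (-9 + G)/((2*Q)) = (-9 + G)*(1/(2*Q)) = (-9 + G)/(2*Q))
(-118 + 5)*g(-3, -2) = (-118 + 5)*((½)*(-9 - 3)/(-2)) = -113*(-1)*(-12)/(2*2) = -113*3 = -339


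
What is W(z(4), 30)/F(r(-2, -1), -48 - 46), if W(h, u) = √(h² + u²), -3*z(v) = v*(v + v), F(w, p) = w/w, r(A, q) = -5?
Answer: 2*√2281/3 ≈ 31.840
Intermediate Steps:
F(w, p) = 1
z(v) = -2*v²/3 (z(v) = -v*(v + v)/3 = -v*2*v/3 = -2*v²/3)
W(z(4), 30)/F(r(-2, -1), -48 - 46) = √((-⅔*4²)² + 30²)/1 = √((-⅔*16)² + 900)*1 = √((-32/3)² + 900)*1 = √(1024/9 + 900)*1 = √(9124/9)*1 = (2*√2281/3)*1 = 2*√2281/3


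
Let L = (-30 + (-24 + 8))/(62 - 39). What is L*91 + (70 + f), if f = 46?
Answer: -66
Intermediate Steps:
L = -2 (L = (-30 - 16)/23 = -46*1/23 = -2)
L*91 + (70 + f) = -2*91 + (70 + 46) = -182 + 116 = -66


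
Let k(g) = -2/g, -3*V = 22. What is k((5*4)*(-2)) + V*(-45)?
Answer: 6601/20 ≈ 330.05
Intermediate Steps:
V = -22/3 (V = -1/3*22 = -22/3 ≈ -7.3333)
k((5*4)*(-2)) + V*(-45) = -2/((5*4)*(-2)) - 22/3*(-45) = -2/(20*(-2)) + 330 = -2/(-40) + 330 = -2*(-1/40) + 330 = 1/20 + 330 = 6601/20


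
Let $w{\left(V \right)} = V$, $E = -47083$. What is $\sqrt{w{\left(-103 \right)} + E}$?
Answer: $i \sqrt{47186} \approx 217.22 i$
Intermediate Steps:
$\sqrt{w{\left(-103 \right)} + E} = \sqrt{-103 - 47083} = \sqrt{-47186} = i \sqrt{47186}$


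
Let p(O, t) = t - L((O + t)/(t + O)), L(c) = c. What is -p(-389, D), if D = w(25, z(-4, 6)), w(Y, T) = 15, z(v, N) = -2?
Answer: -14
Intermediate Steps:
D = 15
p(O, t) = -1 + t (p(O, t) = t - (O + t)/(t + O) = t - (O + t)/(O + t) = t - 1*1 = t - 1 = -1 + t)
-p(-389, D) = -(-1 + 15) = -1*14 = -14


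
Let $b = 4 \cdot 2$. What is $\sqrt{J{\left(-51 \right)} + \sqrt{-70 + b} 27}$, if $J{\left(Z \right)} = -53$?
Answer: $\sqrt{-53 + 27 i \sqrt{62}} \approx 9.1133 + 11.664 i$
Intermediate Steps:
$b = 8$
$\sqrt{J{\left(-51 \right)} + \sqrt{-70 + b} 27} = \sqrt{-53 + \sqrt{-70 + 8} \cdot 27} = \sqrt{-53 + \sqrt{-62} \cdot 27} = \sqrt{-53 + i \sqrt{62} \cdot 27} = \sqrt{-53 + 27 i \sqrt{62}}$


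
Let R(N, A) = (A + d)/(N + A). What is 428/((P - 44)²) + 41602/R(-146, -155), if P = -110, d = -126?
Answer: 74244165725/1666049 ≈ 44563.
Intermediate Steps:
R(N, A) = (-126 + A)/(A + N) (R(N, A) = (A - 126)/(N + A) = (-126 + A)/(A + N))
428/((P - 44)²) + 41602/R(-146, -155) = 428/((-110 - 44)²) + 41602/(((-126 - 155)/(-155 - 146))) = 428/((-154)²) + 41602/((-281/(-301))) = 428/23716 + 41602/((-1/301*(-281))) = 428*(1/23716) + 41602/(281/301) = 107/5929 + 41602*(301/281) = 107/5929 + 12522202/281 = 74244165725/1666049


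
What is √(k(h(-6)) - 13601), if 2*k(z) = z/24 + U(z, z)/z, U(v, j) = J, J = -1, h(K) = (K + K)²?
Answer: 5*I*√313298/24 ≈ 116.61*I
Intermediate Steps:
h(K) = 4*K² (h(K) = (2*K)² = 4*K²)
U(v, j) = -1
k(z) = -1/(2*z) + z/48 (k(z) = (z/24 - 1/z)/2 = (-1/z + z/24)/2 = -1/(2*z) + z/48)
√(k(h(-6)) - 13601) = √((-24 + (4*(-6)²)²)/(48*((4*(-6)²))) - 13601) = √((-24 + (4*36)²)/(48*((4*36))) - 13601) = √((1/48)*(-24 + 144²)/144 - 13601) = √((1/48)*(1/144)*(-24 + 20736) - 13601) = √((1/48)*(1/144)*20712 - 13601) = √(863/288 - 13601) = √(-3916225/288) = 5*I*√313298/24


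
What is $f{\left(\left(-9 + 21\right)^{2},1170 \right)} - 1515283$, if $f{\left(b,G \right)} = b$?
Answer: $-1515139$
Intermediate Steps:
$f{\left(\left(-9 + 21\right)^{2},1170 \right)} - 1515283 = \left(-9 + 21\right)^{2} - 1515283 = 12^{2} - 1515283 = 144 - 1515283 = -1515139$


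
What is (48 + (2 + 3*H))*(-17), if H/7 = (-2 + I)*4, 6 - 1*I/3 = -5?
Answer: -45118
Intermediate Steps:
I = 33 (I = 18 - 3*(-5) = 18 + 15 = 33)
H = 868 (H = 7*((-2 + 33)*4) = 7*(31*4) = 7*124 = 868)
(48 + (2 + 3*H))*(-17) = (48 + (2 + 3*868))*(-17) = (48 + (2 + 2604))*(-17) = (48 + 2606)*(-17) = 2654*(-17) = -45118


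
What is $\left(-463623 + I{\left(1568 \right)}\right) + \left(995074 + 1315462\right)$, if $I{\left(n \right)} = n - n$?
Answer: $1846913$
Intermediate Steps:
$I{\left(n \right)} = 0$
$\left(-463623 + I{\left(1568 \right)}\right) + \left(995074 + 1315462\right) = \left(-463623 + 0\right) + \left(995074 + 1315462\right) = -463623 + 2310536 = 1846913$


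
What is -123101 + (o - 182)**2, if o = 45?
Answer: -104332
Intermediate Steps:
-123101 + (o - 182)**2 = -123101 + (45 - 182)**2 = -123101 + (-137)**2 = -123101 + 18769 = -104332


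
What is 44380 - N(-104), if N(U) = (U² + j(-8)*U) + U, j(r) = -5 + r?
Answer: 32316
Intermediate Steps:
N(U) = U² - 12*U (N(U) = (U² + (-5 - 8)*U) + U = (U² - 13*U) + U = U² - 12*U)
44380 - N(-104) = 44380 - (-104)*(-12 - 104) = 44380 - (-104)*(-116) = 44380 - 1*12064 = 44380 - 12064 = 32316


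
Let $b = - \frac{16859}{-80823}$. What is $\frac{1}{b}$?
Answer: $\frac{80823}{16859} \approx 4.7941$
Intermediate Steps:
$b = \frac{16859}{80823}$ ($b = \left(-16859\right) \left(- \frac{1}{80823}\right) = \frac{16859}{80823} \approx 0.20859$)
$\frac{1}{b} = \frac{1}{\frac{16859}{80823}} = \frac{80823}{16859}$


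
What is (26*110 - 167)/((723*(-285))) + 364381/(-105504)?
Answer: -25122216409/7246542240 ≈ -3.4668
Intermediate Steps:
(26*110 - 167)/((723*(-285))) + 364381/(-105504) = (2860 - 167)/(-206055) + 364381*(-1/105504) = 2693*(-1/206055) - 364381/105504 = -2693/206055 - 364381/105504 = -25122216409/7246542240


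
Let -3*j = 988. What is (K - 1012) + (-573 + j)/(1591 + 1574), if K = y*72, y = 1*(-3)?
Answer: -11662567/9495 ≈ -1228.3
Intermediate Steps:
j = -988/3 (j = -⅓*988 = -988/3 ≈ -329.33)
y = -3
K = -216 (K = -3*72 = -216)
(K - 1012) + (-573 + j)/(1591 + 1574) = (-216 - 1012) + (-573 - 988/3)/(1591 + 1574) = -1228 - 2707/3/3165 = -1228 - 2707/3*1/3165 = -1228 - 2707/9495 = -11662567/9495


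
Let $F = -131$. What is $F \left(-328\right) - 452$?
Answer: $42516$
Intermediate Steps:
$F \left(-328\right) - 452 = \left(-131\right) \left(-328\right) - 452 = 42968 - 452 = 42516$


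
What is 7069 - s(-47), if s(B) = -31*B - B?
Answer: 5565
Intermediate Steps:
s(B) = -32*B
7069 - s(-47) = 7069 - (-32)*(-47) = 7069 - 1*1504 = 7069 - 1504 = 5565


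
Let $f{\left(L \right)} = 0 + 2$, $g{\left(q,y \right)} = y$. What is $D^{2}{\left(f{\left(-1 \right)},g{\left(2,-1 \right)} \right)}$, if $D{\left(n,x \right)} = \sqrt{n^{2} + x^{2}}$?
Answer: $5$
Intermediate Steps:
$f{\left(L \right)} = 2$
$D^{2}{\left(f{\left(-1 \right)},g{\left(2,-1 \right)} \right)} = \left(\sqrt{2^{2} + \left(-1\right)^{2}}\right)^{2} = \left(\sqrt{4 + 1}\right)^{2} = \left(\sqrt{5}\right)^{2} = 5$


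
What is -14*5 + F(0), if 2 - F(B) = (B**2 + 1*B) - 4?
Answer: -64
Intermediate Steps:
F(B) = 6 - B - B**2 (F(B) = 2 - ((B**2 + 1*B) - 4) = 2 - ((B**2 + B) - 4) = 2 - ((B + B**2) - 4) = 2 - (-4 + B + B**2) = 2 + (4 - B - B**2) = 6 - B - B**2)
-14*5 + F(0) = -14*5 + (6 - 1*0 - 1*0**2) = -70 + (6 + 0 - 1*0) = -70 + (6 + 0 + 0) = -70 + 6 = -64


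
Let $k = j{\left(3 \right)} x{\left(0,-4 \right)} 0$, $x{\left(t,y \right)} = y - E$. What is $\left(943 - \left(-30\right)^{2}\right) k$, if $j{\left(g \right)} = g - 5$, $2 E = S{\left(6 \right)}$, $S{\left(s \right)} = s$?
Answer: $0$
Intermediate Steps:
$E = 3$ ($E = \frac{1}{2} \cdot 6 = 3$)
$x{\left(t,y \right)} = -3 + y$ ($x{\left(t,y \right)} = y - 3 = -3 + y$)
$j{\left(g \right)} = -5 + g$
$k = 0$ ($k = \left(-5 + 3\right) \left(-3 - 4\right) 0 = \left(-2\right) \left(-7\right) 0 = 14 \cdot 0 = 0$)
$\left(943 - \left(-30\right)^{2}\right) k = \left(943 - \left(-30\right)^{2}\right) 0 = \left(943 - 900\right) 0 = 43 \cdot 0 = 0$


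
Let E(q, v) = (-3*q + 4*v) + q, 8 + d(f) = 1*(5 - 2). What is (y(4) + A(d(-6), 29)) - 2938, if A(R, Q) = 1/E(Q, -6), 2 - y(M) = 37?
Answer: -243787/82 ≈ -2973.0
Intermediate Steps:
y(M) = -35 (y(M) = 2 - 1*37 = 2 - 37 = -35)
d(f) = -5 (d(f) = -8 + 1*(5 - 2) = -8 + 1*3 = -8 + 3 = -5)
E(q, v) = -2*q + 4*v
A(R, Q) = 1/(-24 - 2*Q) (A(R, Q) = 1/(-2*Q + 4*(-6)) = 1/(-2*Q - 24) = 1/(-24 - 2*Q))
(y(4) + A(d(-6), 29)) - 2938 = (-35 - 1/(24 + 2*29)) - 2938 = (-35 - 1/(24 + 58)) - 2938 = (-35 - 1/82) - 2938 = -2871/82 - 2938 = -243787/82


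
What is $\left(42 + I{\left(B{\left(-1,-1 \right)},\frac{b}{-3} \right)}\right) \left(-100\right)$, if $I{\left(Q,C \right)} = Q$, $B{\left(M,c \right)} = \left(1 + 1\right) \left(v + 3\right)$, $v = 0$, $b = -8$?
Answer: $-4800$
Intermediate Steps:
$B{\left(M,c \right)} = 6$ ($B{\left(M,c \right)} = \left(1 + 1\right) \left(0 + 3\right) = 2 \cdot 3 = 6$)
$\left(42 + I{\left(B{\left(-1,-1 \right)},\frac{b}{-3} \right)}\right) \left(-100\right) = \left(42 + 6\right) \left(-100\right) = 48 \left(-100\right) = -4800$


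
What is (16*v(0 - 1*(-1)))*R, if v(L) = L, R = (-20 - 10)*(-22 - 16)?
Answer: 18240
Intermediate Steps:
R = 1140 (R = -30*(-38) = 1140)
(16*v(0 - 1*(-1)))*R = (16*(0 - 1*(-1)))*1140 = (16*(0 + 1))*1140 = (16*1)*1140 = 16*1140 = 18240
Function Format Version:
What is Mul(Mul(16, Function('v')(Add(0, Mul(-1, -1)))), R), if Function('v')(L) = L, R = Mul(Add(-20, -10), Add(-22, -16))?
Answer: 18240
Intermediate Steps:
R = 1140 (R = Mul(-30, -38) = 1140)
Mul(Mul(16, Function('v')(Add(0, Mul(-1, -1)))), R) = Mul(Mul(16, Add(0, Mul(-1, -1))), 1140) = Mul(Mul(16, Add(0, 1)), 1140) = Mul(Mul(16, 1), 1140) = Mul(16, 1140) = 18240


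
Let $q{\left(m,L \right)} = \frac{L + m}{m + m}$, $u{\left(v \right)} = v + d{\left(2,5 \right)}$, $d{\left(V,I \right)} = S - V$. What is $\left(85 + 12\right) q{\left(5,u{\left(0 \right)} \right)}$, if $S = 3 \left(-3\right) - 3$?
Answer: $- \frac{873}{10} \approx -87.3$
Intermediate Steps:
$S = -12$ ($S = -9 - 3 = -12$)
$d{\left(V,I \right)} = -12 - V$
$u{\left(v \right)} = -14 + v$ ($u{\left(v \right)} = v - 14 = -14 + v$)
$q{\left(m,L \right)} = \frac{L + m}{2 m}$
$\left(85 + 12\right) q{\left(5,u{\left(0 \right)} \right)} = \left(85 + 12\right) \frac{\left(-14 + 0\right) + 5}{2 \cdot 5} = 97 \cdot \frac{1}{2} \cdot \frac{1}{5} \left(-14 + 5\right) = 97 \cdot \frac{1}{2} \cdot \frac{1}{5} \left(-9\right) = 97 \left(- \frac{9}{10}\right) = - \frac{873}{10}$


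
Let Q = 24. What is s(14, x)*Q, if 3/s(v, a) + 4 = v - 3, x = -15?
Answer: 72/7 ≈ 10.286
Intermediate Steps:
s(v, a) = 3/(-7 + v) (s(v, a) = 3/(-4 + (v - 3)) = 3/(-4 + (-3 + v)) = 3/(-7 + v))
s(14, x)*Q = (3/(-7 + 14))*24 = (3/7)*24 = 72/7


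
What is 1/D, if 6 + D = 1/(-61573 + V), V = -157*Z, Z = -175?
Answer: -34098/204589 ≈ -0.16667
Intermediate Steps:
V = 27475 (V = -157*(-175) = 27475)
D = -204589/34098 (D = -6 + 1/(-61573 + 27475) = -6 + 1/(-34098) = -6 - 1/34098 = -204589/34098 ≈ -6.0000)
1/D = 1/(-204589/34098) = -34098/204589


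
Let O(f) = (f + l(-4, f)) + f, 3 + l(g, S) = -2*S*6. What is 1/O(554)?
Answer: -1/5543 ≈ -0.00018041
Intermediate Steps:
l(g, S) = -3 - 12*S (l(g, S) = -3 - 2*S*6 = -3 - 12*S)
O(f) = -3 - 10*f (O(f) = (f + (-3 - 12*f)) + f = (-3 - 11*f) + f = -3 - 10*f)
1/O(554) = 1/(-3 - 10*554) = 1/(-3 - 5540) = 1/(-5543) = -1/5543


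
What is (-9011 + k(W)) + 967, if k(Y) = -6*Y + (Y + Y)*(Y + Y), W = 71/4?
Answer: -27561/4 ≈ -6890.3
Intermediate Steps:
W = 71/4 (W = 71*(¼) = 71/4 ≈ 17.750)
k(Y) = -6*Y + 4*Y² (k(Y) = -6*Y + (2*Y)*(2*Y) = -6*Y + 4*Y²)
(-9011 + k(W)) + 967 = (-9011 + 2*(71/4)*(-3 + 2*(71/4))) + 967 = (-9011 + 2*(71/4)*(-3 + 71/2)) + 967 = (-9011 + 2*(71/4)*(65/2)) + 967 = (-9011 + 4615/4) + 967 = -31429/4 + 967 = -27561/4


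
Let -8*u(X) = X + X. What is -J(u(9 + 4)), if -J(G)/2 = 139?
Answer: 278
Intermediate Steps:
u(X) = -X/4 (u(X) = -(X + X)/8 = -X/4)
J(G) = -278 (J(G) = -2*139 = -278)
-J(u(9 + 4)) = -1*(-278) = 278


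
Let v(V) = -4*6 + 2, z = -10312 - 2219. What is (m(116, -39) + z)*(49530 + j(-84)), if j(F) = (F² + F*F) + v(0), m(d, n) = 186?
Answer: -785388900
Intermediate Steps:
z = -12531
v(V) = -22 (v(V) = -24 + 2 = -22)
j(F) = -22 + 2*F² (j(F) = (F² + F*F) - 22 = (F² + F²) - 22 = 2*F² - 22 = -22 + 2*F²)
(m(116, -39) + z)*(49530 + j(-84)) = (186 - 12531)*(49530 + (-22 + 2*(-84)²)) = -12345*(49530 + (-22 + 2*7056)) = -12345*(49530 + (-22 + 14112)) = -12345*(49530 + 14090) = -12345*63620 = -785388900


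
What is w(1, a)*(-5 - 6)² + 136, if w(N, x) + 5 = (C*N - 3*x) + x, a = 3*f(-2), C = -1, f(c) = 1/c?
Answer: -227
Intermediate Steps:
a = -3/2 (a = 3/(-2) = 3*(-½) = -3/2 ≈ -1.5000)
w(N, x) = -5 - N - 2*x (w(N, x) = -5 + ((-N - 3*x) + x) = -5 + (-N - 2*x) = -5 - N - 2*x)
w(1, a)*(-5 - 6)² + 136 = (-5 - 1*1 - 2*(-3/2))*(-5 - 6)² + 136 = (-5 - 1 + 3)*(-11)² + 136 = -3*121 + 136 = -363 + 136 = -227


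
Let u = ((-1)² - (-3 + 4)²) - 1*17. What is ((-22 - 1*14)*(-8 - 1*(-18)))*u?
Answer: 6120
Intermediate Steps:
u = -17 (u = (1 - 1*1²) - 17 = (1 - 1*1) - 17 = (1 - 1) - 17 = 0 - 17 = -17)
((-22 - 1*14)*(-8 - 1*(-18)))*u = ((-22 - 1*14)*(-8 - 1*(-18)))*(-17) = ((-22 - 14)*(-8 + 18))*(-17) = -36*10*(-17) = -360*(-17) = 6120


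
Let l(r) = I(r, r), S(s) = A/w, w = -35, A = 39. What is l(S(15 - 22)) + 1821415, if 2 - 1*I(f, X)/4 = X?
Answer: 63749961/35 ≈ 1.8214e+6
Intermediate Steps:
I(f, X) = 8 - 4*X
S(s) = -39/35 (S(s) = 39/(-35) = 39*(-1/35) = -39/35)
l(r) = 8 - 4*r
l(S(15 - 22)) + 1821415 = (8 - 4*(-39/35)) + 1821415 = (8 + 156/35) + 1821415 = 436/35 + 1821415 = 63749961/35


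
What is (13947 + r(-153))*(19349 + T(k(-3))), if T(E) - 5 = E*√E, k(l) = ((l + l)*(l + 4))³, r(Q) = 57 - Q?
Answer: 273994578 - 18347472*I*√6 ≈ 2.7399e+8 - 4.4942e+7*I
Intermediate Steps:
k(l) = 8*l³*(4 + l)³ (k(l) = ((2*l)*(4 + l))³ = (2*l*(4 + l))³ = 8*l³*(4 + l)³)
T(E) = 5 + E^(3/2) (T(E) = 5 + E*√E = 5 + E^(3/2))
(13947 + r(-153))*(19349 + T(k(-3))) = (13947 + (57 - 1*(-153)))*(19349 + (5 + (8*(-3)³*(4 - 3)³)^(3/2))) = (13947 + (57 + 153))*(19349 + (5 + (8*(-27)*1³)^(3/2))) = (13947 + 210)*(19349 + (5 + (8*(-27)*1)^(3/2))) = 14157*(19349 + (5 + (-216)^(3/2))) = 14157*(19349 + (5 - 1296*I*√6)) = 14157*(19354 - 1296*I*√6) = 273994578 - 18347472*I*√6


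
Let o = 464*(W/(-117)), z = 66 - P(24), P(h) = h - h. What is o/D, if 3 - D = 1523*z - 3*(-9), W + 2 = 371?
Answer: 9512/653523 ≈ 0.014555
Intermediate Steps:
W = 369 (W = -2 + 371 = 369)
P(h) = 0
z = 66 (z = 66 - 1*0 = 66 + 0 = 66)
D = -100542 (D = 3 - (1523*66 - 3*(-9)) = 3 - (100518 + 27) = 3 - 1*100545 = 3 - 100545 = -100542)
o = -19024/13 (o = 464*(369/(-117)) = 464*(369*(-1/117)) = 464*(-41/13) = -19024/13 ≈ -1463.4)
o/D = -19024/13/(-100542) = -19024/13*(-1/100542) = 9512/653523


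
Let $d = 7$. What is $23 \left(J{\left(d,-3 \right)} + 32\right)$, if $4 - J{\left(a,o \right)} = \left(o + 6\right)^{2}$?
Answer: $621$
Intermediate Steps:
$J{\left(a,o \right)} = 4 - \left(6 + o\right)^{2}$ ($J{\left(a,o \right)} = 4 - \left(o + 6\right)^{2} = 4 - \left(6 + o\right)^{2}$)
$23 \left(J{\left(d,-3 \right)} + 32\right) = 23 \left(\left(4 - \left(6 - 3\right)^{2}\right) + 32\right) = 23 \left(\left(4 - 3^{2}\right) + 32\right) = 23 \left(\left(4 - 9\right) + 32\right) = 23 \left(-5 + 32\right) = 23 \cdot 27 = 621$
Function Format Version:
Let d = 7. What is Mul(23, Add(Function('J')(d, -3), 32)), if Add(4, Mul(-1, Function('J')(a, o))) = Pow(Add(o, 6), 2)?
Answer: 621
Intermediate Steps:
Function('J')(a, o) = Add(4, Mul(-1, Pow(Add(6, o), 2))) (Function('J')(a, o) = Add(4, Mul(-1, Pow(Add(o, 6), 2))) = Add(4, Mul(-1, Pow(Add(6, o), 2))))
Mul(23, Add(Function('J')(d, -3), 32)) = Mul(23, Add(Add(4, Mul(-1, Pow(Add(6, -3), 2))), 32)) = Mul(23, Add(Add(4, Mul(-1, Pow(3, 2))), 32)) = Mul(23, Add(Add(4, Mul(-1, 9)), 32)) = Mul(23, Add(Add(4, -9), 32)) = Mul(23, Add(-5, 32)) = Mul(23, 27) = 621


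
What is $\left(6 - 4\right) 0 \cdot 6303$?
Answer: $0$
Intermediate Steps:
$\left(6 - 4\right) 0 \cdot 6303 = 2 \cdot 0 \cdot 6303 = 0 \cdot 6303 = 0$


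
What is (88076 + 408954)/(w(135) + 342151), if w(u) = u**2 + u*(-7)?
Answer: 497030/359431 ≈ 1.3828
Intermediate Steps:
w(u) = u**2 - 7*u
(88076 + 408954)/(w(135) + 342151) = (88076 + 408954)/(135*(-7 + 135) + 342151) = 497030/(135*128 + 342151) = 497030/(17280 + 342151) = 497030/359431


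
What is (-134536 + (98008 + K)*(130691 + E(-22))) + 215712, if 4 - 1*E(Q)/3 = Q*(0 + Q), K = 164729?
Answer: 33959101163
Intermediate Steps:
E(Q) = 12 - 3*Q² (E(Q) = 12 - 3*Q*(0 + Q) = 12 - 3*Q*Q = 12 - 3*Q²)
(-134536 + (98008 + K)*(130691 + E(-22))) + 215712 = (-134536 + (98008 + 164729)*(130691 + (12 - 3*(-22)²))) + 215712 = (-134536 + 262737*(130691 + (12 - 3*484))) + 215712 = (-134536 + 262737*(130691 + (12 - 1452))) + 215712 = (-134536 + 262737*(130691 - 1440)) + 215712 = (-134536 + 262737*129251) + 215712 = (-134536 + 33959019987) + 215712 = 33958885451 + 215712 = 33959101163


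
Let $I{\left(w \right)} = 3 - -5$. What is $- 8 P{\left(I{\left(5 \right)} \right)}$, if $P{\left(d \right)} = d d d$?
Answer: $-4096$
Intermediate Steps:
$I{\left(w \right)} = 8$ ($I{\left(w \right)} = 3 + 5 = 8$)
$P{\left(d \right)} = d^{3}$ ($P{\left(d \right)} = d^{2} d = d^{3}$)
$- 8 P{\left(I{\left(5 \right)} \right)} = - 8 \cdot 8^{3} = \left(-8\right) 512 = -4096$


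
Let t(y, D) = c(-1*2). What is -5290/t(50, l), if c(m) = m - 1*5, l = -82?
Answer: 5290/7 ≈ 755.71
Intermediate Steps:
c(m) = -5 + m (c(m) = m - 5 = -5 + m)
t(y, D) = -7 (t(y, D) = -5 - 1*2 = -5 - 2 = -7)
-5290/t(50, l) = -5290/(-7) = -5290*(-⅐) = 5290/7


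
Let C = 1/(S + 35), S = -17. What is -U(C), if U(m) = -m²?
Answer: 1/324 ≈ 0.0030864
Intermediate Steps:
C = 1/18 (C = 1/(-17 + 35) = 1/18 ≈ 0.055556)
-U(C) = -(-1)*(1/18)² = -(-1)/324 = -1*(-1/324) = 1/324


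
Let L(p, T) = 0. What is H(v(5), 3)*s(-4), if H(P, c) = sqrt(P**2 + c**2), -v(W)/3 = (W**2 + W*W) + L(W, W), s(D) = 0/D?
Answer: 0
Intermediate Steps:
s(D) = 0
v(W) = -6*W**2 (v(W) = -3*((W**2 + W*W) + 0) = -3*((W**2 + W**2) + 0) = -3*(2*W**2 + 0) = -6*W**2)
H(v(5), 3)*s(-4) = sqrt((-6*5**2)**2 + 3**2)*0 = sqrt((-6*25)**2 + 9)*0 = sqrt((-150)**2 + 9)*0 = sqrt(22500 + 9)*0 = sqrt(22509)*0 = (3*sqrt(2501))*0 = 0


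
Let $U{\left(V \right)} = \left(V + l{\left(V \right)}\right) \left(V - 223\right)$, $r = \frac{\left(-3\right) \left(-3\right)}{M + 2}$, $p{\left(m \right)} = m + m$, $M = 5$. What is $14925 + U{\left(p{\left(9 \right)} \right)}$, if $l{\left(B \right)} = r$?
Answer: $\frac{76800}{7} \approx 10971.0$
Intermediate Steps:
$p{\left(m \right)} = 2 m$
$r = \frac{9}{7}$ ($r = \frac{\left(-3\right) \left(-3\right)}{5 + 2} = \frac{9}{7} \approx 1.2857$)
$l{\left(B \right)} = \frac{9}{7}$
$U{\left(V \right)} = \left(-223 + V\right) \left(\frac{9}{7} + V\right)$ ($U{\left(V \right)} = \left(V + \frac{9}{7}\right) \left(V - 223\right) = \left(\frac{9}{7} + V\right) \left(-223 + V\right) = \left(-223 + V\right) \left(\frac{9}{7} + V\right)$)
$14925 + U{\left(p{\left(9 \right)} \right)} = 14925 - \left(\frac{2007}{7} - 324 + \frac{1552}{7} \cdot 2 \cdot 9\right) = 14925 - \left(\frac{29943}{7} - 324\right) = 14925 - \frac{27675}{7} = \frac{76800}{7}$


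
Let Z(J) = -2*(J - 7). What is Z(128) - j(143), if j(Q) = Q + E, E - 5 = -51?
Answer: -339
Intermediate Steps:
E = -46 (E = 5 - 51 = -46)
Z(J) = 14 - 2*J (Z(J) = -2*(-7 + J) = 14 - 2*J)
j(Q) = -46 + Q (j(Q) = Q - 46 = -46 + Q)
Z(128) - j(143) = (14 - 2*128) - (-46 + 143) = (14 - 256) - 1*97 = -242 - 97 = -339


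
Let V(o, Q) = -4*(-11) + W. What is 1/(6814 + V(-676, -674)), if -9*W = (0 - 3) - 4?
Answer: 9/61729 ≈ 0.00014580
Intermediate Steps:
W = 7/9 (W = -((0 - 3) - 4)/9 = -(-3 - 4)/9 = -⅑*(-7) = 7/9 ≈ 0.77778)
V(o, Q) = 403/9 (V(o, Q) = -4*(-11) + 7/9 = 44 + 7/9 = 403/9)
1/(6814 + V(-676, -674)) = 1/(6814 + 403/9) = 1/(61729/9) = 9/61729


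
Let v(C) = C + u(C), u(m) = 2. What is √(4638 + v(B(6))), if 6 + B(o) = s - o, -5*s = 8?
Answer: 2*√28915/5 ≈ 68.018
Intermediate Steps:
s = -8/5 (s = -⅕*8 = -8/5 ≈ -1.6000)
B(o) = -38/5 - o (B(o) = -6 + (-8/5 - o) = -38/5 - o)
v(C) = 2 + C (v(C) = C + 2 = 2 + C)
√(4638 + v(B(6))) = √(4638 + (2 + (-38/5 - 1*6))) = √(4638 + (2 + (-38/5 - 6))) = √(4638 + (2 - 68/5)) = √(4638 - 58/5) = √(23132/5) = 2*√28915/5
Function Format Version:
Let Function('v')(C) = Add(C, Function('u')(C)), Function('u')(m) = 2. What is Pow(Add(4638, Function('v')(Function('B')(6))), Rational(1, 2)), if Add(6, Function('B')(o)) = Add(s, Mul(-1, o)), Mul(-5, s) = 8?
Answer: Mul(Rational(2, 5), Pow(28915, Rational(1, 2))) ≈ 68.018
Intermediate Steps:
s = Rational(-8, 5) (s = Mul(Rational(-1, 5), 8) = Rational(-8, 5) ≈ -1.6000)
Function('B')(o) = Add(Rational(-38, 5), Mul(-1, o)) (Function('B')(o) = Add(-6, Add(Rational(-8, 5), Mul(-1, o))) = Add(Rational(-38, 5), Mul(-1, o)))
Function('v')(C) = Add(2, C) (Function('v')(C) = Add(C, 2) = Add(2, C))
Pow(Add(4638, Function('v')(Function('B')(6))), Rational(1, 2)) = Pow(Add(4638, Add(2, Add(Rational(-38, 5), Mul(-1, 6)))), Rational(1, 2)) = Pow(Add(4638, Add(2, Add(Rational(-38, 5), -6))), Rational(1, 2)) = Pow(Add(4638, Add(2, Rational(-68, 5))), Rational(1, 2)) = Pow(Add(4638, Rational(-58, 5)), Rational(1, 2)) = Pow(Rational(23132, 5), Rational(1, 2)) = Mul(Rational(2, 5), Pow(28915, Rational(1, 2)))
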